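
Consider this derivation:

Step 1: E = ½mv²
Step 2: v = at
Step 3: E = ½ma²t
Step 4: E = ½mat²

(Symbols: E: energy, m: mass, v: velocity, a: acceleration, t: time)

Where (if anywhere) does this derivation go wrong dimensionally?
Step 3

Step 1: E = ½mv² → LHS [L^2 M T^-2], RHS [L^2 M T^-2] ✓
Step 2: v = at → LHS [L T^-1], RHS [L T^-1] ✓
Step 3: E = ½ma²t → LHS [L^2 M T^-2], RHS [L^2 M T^-3] ✗

The first dimensional inconsistency appears in step 3: E = ½ma²t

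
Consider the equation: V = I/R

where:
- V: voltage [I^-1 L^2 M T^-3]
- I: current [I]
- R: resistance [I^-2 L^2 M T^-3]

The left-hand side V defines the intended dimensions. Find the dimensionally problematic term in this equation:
The right-hand side term I/R

V has dimensions [I^-1 L^2 M T^-3], but I/R has dimensions [I^3 L^-2 M^-1 T^3], so the term I/R is dimensionally wrong for V.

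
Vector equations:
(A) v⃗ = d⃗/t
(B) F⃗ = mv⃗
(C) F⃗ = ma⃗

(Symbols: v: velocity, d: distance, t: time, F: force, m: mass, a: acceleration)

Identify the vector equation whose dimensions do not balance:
(B) F⃗ = mv⃗

(A) v⃗ = d⃗/t: LHS [L T^-1], RHS [L T^-1] ✓ — displacement (vector) divided by time (scalar)
(B) F⃗ = mv⃗: LHS [L M T^-2], RHS [L M T^-1] ✗ — mass times velocity is momentum, not force; should be ma⃗
(C) F⃗ = ma⃗: LHS [L M T^-2], RHS [L M T^-2] ✓ — Force and acceleration are vectors, mass is a scalar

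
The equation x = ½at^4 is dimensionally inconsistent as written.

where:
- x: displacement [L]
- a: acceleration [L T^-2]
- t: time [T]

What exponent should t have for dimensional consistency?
The exponent of t should be 2: x = ½at^2

The LHS x has dimensions [L]; t has dimensions [T].
As written, the RHS ½at^4 (exponent 4 on t) has dimensions [L T^2], which does not match.
With exponent 2, the RHS ½at^2 has dimensions [L], matching the LHS.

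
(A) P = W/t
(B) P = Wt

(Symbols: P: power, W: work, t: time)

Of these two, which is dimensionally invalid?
(B)

(A) P = W/t: LHS [L^2 M T^-3], RHS [L^2 M T^-3] ✓
(B) P = Wt: LHS [L^2 M T^-3], RHS [L^2 M T^-1] ✗

Expression (B) P = Wt is dimensionally incorrect.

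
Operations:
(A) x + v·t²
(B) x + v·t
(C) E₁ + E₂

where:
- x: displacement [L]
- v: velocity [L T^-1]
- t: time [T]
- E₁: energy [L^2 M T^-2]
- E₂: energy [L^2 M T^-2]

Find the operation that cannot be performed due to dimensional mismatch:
(A) x + v·t²

(A) x + v·t²: x [L] and v·t² [L T] — different dimensions cannot be added/subtracted ✗
(B) x + v·t: x [L] and v·t [L] — same dimensions ✓
(C) E₁ + E₂: E₁ [L^2 M T^-2] and E₂ [L^2 M T^-2] — same dimensions ✓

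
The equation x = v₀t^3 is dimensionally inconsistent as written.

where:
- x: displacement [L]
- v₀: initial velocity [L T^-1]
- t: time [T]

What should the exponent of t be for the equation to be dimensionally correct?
The exponent of t should be 1: x = v₀t

The LHS x has dimensions [L]; t has dimensions [T].
As written, the RHS v₀t^3 (exponent 3 on t) has dimensions [L T^2], which does not match.
With exponent 1, the RHS v₀t has dimensions [L], matching the LHS.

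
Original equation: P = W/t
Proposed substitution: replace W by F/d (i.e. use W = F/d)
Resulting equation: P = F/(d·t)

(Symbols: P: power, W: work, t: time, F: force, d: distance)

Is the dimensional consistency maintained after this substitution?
No

[W] = [L^2 M T^-2] and [F/d] = [M T^-2]. These differ, so the substitution replaces a quantity by one of different dimensions and the result P = F/(d·t) has LHS [L^2 M T^-3] vs RHS [M T^-3] — inconsistent.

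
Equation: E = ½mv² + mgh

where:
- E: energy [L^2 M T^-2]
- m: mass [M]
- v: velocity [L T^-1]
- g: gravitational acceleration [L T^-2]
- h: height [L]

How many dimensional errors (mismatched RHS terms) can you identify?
0

LHS E: [L^2 M T^-2]
- ½mv²: [L^2 M T^-2] ✓
- mgh: [L^2 M T^-2] ✓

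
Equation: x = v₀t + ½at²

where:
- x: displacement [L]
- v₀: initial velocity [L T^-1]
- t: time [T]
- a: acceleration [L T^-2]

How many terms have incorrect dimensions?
0

LHS x: [L]
- v₀t: [L] ✓
- ½at²: [L] ✓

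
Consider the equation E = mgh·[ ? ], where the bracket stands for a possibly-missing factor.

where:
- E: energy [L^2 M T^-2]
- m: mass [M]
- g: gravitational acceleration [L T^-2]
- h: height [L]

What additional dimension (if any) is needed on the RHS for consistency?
Nothing is missing — the bracketed factor must be dimensionless.

E has dimensions [L^2 M T^-2] and mgh already has dimensions [L^2 M T^-2], so E = mgh is dimensionally complete.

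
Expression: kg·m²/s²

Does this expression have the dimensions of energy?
Yes

The expression kg·m²/s² has dimensions [L^2 M T^-2], which is exactly energy [L^2 M T^-2].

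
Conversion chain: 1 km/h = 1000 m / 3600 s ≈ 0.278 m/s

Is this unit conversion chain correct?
The chain is correct (no errors).

Correct: 1 km = 1000 m, 1 h = 3600 s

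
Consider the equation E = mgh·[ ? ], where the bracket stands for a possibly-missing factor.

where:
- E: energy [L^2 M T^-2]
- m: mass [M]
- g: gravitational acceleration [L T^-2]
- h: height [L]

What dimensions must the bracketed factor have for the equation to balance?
Nothing is missing — the bracketed factor must be dimensionless.

E has dimensions [L^2 M T^-2] and mgh already has dimensions [L^2 M T^-2], so E = mgh is dimensionally complete.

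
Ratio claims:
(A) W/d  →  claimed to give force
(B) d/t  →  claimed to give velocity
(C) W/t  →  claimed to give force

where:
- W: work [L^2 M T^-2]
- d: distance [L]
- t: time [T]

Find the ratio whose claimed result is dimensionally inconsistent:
(C) W/t does not give force

(A) W/d: [L M T^-2] = force [L M T^-2] ✓
(B) d/t: [L T^-1] = velocity [L T^-1] ✓
(C) W/t: [L^2 M T^-3] ≠ force [L M T^-2] ✗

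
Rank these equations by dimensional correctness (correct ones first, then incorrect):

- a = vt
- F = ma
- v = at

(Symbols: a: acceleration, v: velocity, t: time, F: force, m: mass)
Dimensionally correct: F = ma, v = at
Dimensionally incorrect: a = vt
Ordered (correct first, then incorrect): F = ma, v = at, a = vt

- a = vt: LHS [L T^-2], RHS [L] → incorrect ✗
- F = ma: LHS [L M T^-2], RHS [L M T^-2] → correct ✓
- v = at: LHS [L T^-1], RHS [L T^-1] → correct ✓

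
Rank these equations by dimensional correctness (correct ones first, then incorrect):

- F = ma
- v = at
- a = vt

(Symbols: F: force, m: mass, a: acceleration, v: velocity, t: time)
Dimensionally correct: F = ma, v = at
Dimensionally incorrect: a = vt
Ordered (correct first, then incorrect): F = ma, v = at, a = vt

- F = ma: LHS [L M T^-2], RHS [L M T^-2] → correct ✓
- v = at: LHS [L T^-1], RHS [L T^-1] → correct ✓
- a = vt: LHS [L T^-2], RHS [L] → incorrect ✗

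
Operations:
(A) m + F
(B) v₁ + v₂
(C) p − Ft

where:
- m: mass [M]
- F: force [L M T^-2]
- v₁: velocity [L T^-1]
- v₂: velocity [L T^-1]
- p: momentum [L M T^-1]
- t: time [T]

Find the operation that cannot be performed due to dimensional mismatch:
(A) m + F

(A) m + F: m [M] and F [L M T^-2] — different dimensions cannot be added/subtracted ✗
(B) v₁ + v₂: v₁ [L T^-1] and v₂ [L T^-1] — same dimensions ✓
(C) p − Ft: p [L M T^-1] and Ft [L M T^-1] — same dimensions ✓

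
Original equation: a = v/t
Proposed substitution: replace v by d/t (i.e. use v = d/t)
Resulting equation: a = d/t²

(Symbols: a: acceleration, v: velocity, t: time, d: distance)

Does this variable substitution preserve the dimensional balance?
Yes

[v] = [L T^-1] and [d/t] = [L T^-1]. These match, so the substitution replaces a quantity by one of the same dimensions and the result a = d/t² has LHS [L T^-2] vs RHS [L T^-2] — still consistent.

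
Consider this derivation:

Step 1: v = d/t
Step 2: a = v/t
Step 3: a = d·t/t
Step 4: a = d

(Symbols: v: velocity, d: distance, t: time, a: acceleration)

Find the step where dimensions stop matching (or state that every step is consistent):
Step 3

Step 1: v = d/t → LHS [L T^-1], RHS [L T^-1] ✓
Step 2: a = v/t → LHS [L T^-2], RHS [L T^-2] ✓
Step 3: a = d·t/t → LHS [L T^-2], RHS [L] ✗

The first dimensional inconsistency appears in step 3: a = d·t/t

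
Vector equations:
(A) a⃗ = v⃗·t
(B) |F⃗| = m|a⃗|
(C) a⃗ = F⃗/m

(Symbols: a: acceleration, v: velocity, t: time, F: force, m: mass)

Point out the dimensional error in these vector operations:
(A) a⃗ = v⃗·t

(A) a⃗ = v⃗·t: LHS [L T^-2], RHS [L] ✗ — acceleration is velocity per time; should be v⃗/t
(B) |F⃗| = m|a⃗|: LHS [L M T^-2], RHS [L M T^-2] ✓ — magnitudes of vectors are scalars
(C) a⃗ = F⃗/m: LHS [L T^-2], RHS [L T^-2] ✓ — force (vector) divided by mass (scalar)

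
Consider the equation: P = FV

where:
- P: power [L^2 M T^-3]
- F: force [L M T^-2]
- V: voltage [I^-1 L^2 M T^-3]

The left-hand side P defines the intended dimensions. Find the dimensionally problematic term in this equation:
The right-hand side term FV

P has dimensions [L^2 M T^-3], but FV has dimensions [I^-1 L^3 M^2 T^-5], so the term FV is dimensionally wrong for P.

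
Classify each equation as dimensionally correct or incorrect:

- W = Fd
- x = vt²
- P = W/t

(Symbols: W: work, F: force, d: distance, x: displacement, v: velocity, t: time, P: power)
Dimensionally correct: W = Fd, P = W/t
Dimensionally incorrect: x = vt²
Ordered (correct first, then incorrect): W = Fd, P = W/t, x = vt²

- W = Fd: LHS [L^2 M T^-2], RHS [L^2 M T^-2] → correct ✓
- x = vt²: LHS [L], RHS [L T] → incorrect ✗
- P = W/t: LHS [L^2 M T^-3], RHS [L^2 M T^-3] → correct ✓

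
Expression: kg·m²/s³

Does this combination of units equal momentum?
No

The expression kg·m²/s³ has dimensions [L^2 M T^-3], but momentum has dimensions [L M T^-1].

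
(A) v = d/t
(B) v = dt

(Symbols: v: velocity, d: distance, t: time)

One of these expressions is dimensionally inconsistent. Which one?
(B)

(A) v = d/t: LHS [L T^-1], RHS [L T^-1] ✓
(B) v = dt: LHS [L T^-1], RHS [L T] ✗

Expression (B) v = dt is dimensionally incorrect.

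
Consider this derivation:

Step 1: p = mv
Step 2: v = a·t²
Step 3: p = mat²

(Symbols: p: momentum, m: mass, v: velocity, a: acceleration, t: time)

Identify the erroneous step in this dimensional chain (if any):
Step 2

Step 1: p = mv → LHS [L M T^-1], RHS [L M T^-1] ✓
Step 2: v = a·t² → LHS [L T^-1], RHS [L] ✗

The first dimensional inconsistency appears in step 2: v = a·t²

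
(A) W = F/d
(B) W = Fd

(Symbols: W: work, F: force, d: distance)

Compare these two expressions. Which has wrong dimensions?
(A)

(A) W = F/d: LHS [L^2 M T^-2], RHS [M T^-2] ✗
(B) W = Fd: LHS [L^2 M T^-2], RHS [L^2 M T^-2] ✓

Expression (A) W = F/d is dimensionally incorrect.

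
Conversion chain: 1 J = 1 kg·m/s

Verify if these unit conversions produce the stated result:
The chain is incorrect (it contains an error).

Incorrect: Joule is kg·m²/s², not kg·m/s (that is momentum)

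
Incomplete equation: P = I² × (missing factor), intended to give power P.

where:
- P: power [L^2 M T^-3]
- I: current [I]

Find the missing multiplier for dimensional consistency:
R (resistance), dimensions [I^-2 L^2 M T^-3]

P has dimensions [L^2 M T^-3] and I² has dimensions [I^2].
The missing factor must have dimensions [L^2 M T^-3] / [I^2] = [I^-2 L^2 M T^-3], i.e. resistance (R).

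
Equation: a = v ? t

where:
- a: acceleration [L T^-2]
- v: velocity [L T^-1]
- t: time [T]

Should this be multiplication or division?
division (÷): a = v ÷ t

a [L T^-2]; v [L T^-1]; t [T].
v × t → [L] ✗
v ÷ t → [L T^-2] ✓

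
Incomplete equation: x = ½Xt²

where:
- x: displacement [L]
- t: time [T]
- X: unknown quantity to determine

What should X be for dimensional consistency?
X = a (acceleration), dimensions [L T^-2]

x has dimensions [L]; the rest of the RHS (½ t²) has dimensions [T^2].
So X must have dimensions [L T^-2] — X = a (acceleration).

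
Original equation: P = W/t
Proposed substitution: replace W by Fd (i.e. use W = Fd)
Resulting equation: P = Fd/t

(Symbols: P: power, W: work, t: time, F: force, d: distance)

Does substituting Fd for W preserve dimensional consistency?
Yes

[W] = [L^2 M T^-2] and [Fd] = [L^2 M T^-2]. These match, so the substitution replaces a quantity by one of the same dimensions and the result P = Fd/t has LHS [L^2 M T^-3] vs RHS [L^2 M T^-3] — still consistent.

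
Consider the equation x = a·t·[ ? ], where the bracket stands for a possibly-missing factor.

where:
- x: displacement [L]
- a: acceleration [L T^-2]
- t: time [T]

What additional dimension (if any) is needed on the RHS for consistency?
[T] — time (e.g. t)

x has dimensions [L]; a·t has dimensions [L T^-1].
The bracketed factor must supply [L] / [L T^-1] = [T].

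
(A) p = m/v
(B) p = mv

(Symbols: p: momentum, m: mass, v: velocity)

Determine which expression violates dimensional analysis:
(A)

(A) p = m/v: LHS [L M T^-1], RHS [L^-1 M T] ✗
(B) p = mv: LHS [L M T^-1], RHS [L M T^-1] ✓

Expression (A) p = m/v is dimensionally incorrect.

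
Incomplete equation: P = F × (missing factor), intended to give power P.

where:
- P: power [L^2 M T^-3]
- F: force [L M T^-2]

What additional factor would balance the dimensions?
v (velocity), dimensions [L T^-1]

P has dimensions [L^2 M T^-3] and F has dimensions [L M T^-2].
The missing factor must have dimensions [L^2 M T^-3] / [L M T^-2] = [L T^-1], i.e. velocity (v).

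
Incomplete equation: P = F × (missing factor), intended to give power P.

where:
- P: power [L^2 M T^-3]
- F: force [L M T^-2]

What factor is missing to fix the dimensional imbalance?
v (velocity), dimensions [L T^-1]

P has dimensions [L^2 M T^-3] and F has dimensions [L M T^-2].
The missing factor must have dimensions [L^2 M T^-3] / [L M T^-2] = [L T^-1], i.e. velocity (v).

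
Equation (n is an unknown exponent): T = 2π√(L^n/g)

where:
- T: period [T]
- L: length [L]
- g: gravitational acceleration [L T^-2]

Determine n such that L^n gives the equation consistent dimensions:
n = 1

T has dimensions [T]; L has dimensions [L].
With n = 1: 2π√(L^1/g) has dimensions [T], matching the LHS ✓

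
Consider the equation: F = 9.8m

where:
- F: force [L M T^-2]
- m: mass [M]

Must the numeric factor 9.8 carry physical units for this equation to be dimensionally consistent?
Yes

F has dimensions [L M T^-2], while m alone has dimensions [M]. For the equation to balance, the factor 9.8 must carry dimensions [L T^-2] — it is a dimensional constant (a numerical value of a physical quantity with its units suppressed), not a pure number.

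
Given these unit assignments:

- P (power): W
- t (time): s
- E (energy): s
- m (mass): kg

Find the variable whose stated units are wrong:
E

The variable E (energy) should have units J, not s.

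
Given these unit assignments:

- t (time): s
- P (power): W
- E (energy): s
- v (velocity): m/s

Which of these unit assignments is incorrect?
E

The variable E (energy) should have units J, not s.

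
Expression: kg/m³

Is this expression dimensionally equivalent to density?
Yes

The expression kg/m³ has dimensions [L^-3 M], which is exactly density [L^-3 M].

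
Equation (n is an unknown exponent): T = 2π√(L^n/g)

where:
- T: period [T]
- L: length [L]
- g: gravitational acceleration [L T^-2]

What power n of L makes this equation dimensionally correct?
n = 1

T has dimensions [T]; L has dimensions [L].
With n = 1: 2π√(L^1/g) has dimensions [T], matching the LHS ✓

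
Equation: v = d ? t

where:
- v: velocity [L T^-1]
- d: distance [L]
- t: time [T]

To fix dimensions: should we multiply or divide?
division (÷): v = d ÷ t

v [L T^-1]; d [L]; t [T].
d × t → [L T] ✗
d ÷ t → [L T^-1] ✓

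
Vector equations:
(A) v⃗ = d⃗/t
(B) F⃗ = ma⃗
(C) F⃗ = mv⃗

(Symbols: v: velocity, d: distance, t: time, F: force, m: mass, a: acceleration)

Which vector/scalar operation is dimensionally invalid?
(C) F⃗ = mv⃗

(A) v⃗ = d⃗/t: LHS [L T^-1], RHS [L T^-1] ✓ — displacement (vector) divided by time (scalar)
(B) F⃗ = ma⃗: LHS [L M T^-2], RHS [L M T^-2] ✓ — Force and acceleration are vectors, mass is a scalar
(C) F⃗ = mv⃗: LHS [L M T^-2], RHS [L M T^-1] ✗ — mass times velocity is momentum, not force; should be ma⃗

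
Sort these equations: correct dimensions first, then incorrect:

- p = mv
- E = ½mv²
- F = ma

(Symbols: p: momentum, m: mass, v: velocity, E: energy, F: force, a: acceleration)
Dimensionally correct: p = mv, E = ½mv², F = ma
Dimensionally incorrect: none
Ordered (correct first, then incorrect): p = mv, E = ½mv², F = ma

- p = mv: LHS [L M T^-1], RHS [L M T^-1] → correct ✓
- E = ½mv²: LHS [L^2 M T^-2], RHS [L^2 M T^-2] → correct ✓
- F = ma: LHS [L M T^-2], RHS [L M T^-2] → correct ✓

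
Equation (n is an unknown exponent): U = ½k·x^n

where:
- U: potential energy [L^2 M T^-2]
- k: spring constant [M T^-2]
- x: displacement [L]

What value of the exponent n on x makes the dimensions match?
n = 2

U has dimensions [L^2 M T^-2]; x has dimensions [L].
The rest of the RHS has dimensions [M T^-2], so x^n must supply [L^2].
With n = 2: ½k·x^2 has dimensions [L^2 M T^-2], matching the LHS ✓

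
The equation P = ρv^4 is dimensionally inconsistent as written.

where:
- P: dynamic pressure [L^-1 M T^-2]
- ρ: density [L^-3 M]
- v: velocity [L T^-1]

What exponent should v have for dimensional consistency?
The exponent of v should be 2: P = ρv^2

The LHS P has dimensions [L^-1 M T^-2]; v has dimensions [L T^-1].
As written, the RHS ρv^4 (exponent 4 on v) has dimensions [L M T^-4], which does not match.
With exponent 2, the RHS ρv^2 has dimensions [L^-1 M T^-2], matching the LHS.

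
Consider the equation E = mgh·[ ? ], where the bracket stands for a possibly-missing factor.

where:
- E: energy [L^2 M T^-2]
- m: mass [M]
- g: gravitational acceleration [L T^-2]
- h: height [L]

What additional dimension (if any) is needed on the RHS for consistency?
Nothing is missing — the bracketed factor must be dimensionless.

E has dimensions [L^2 M T^-2] and mgh already has dimensions [L^2 M T^-2], so E = mgh is dimensionally complete.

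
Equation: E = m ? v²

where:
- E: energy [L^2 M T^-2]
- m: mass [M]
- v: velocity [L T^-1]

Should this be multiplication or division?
multiplication (×): E = m × v²

E [L^2 M T^-2]; m [M]; v² [L^2 T^-2].
m × v² → [L^2 M T^-2] ✓
m ÷ v² → [L^-2 M T^2] ✗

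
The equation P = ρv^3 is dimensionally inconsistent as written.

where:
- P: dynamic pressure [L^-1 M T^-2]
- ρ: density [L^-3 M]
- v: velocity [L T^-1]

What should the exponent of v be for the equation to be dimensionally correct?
The exponent of v should be 2: P = ρv^2

The LHS P has dimensions [L^-1 M T^-2]; v has dimensions [L T^-1].
As written, the RHS ρv^3 (exponent 3 on v) has dimensions [M T^-3], which does not match.
With exponent 2, the RHS ρv^2 has dimensions [L^-1 M T^-2], matching the LHS.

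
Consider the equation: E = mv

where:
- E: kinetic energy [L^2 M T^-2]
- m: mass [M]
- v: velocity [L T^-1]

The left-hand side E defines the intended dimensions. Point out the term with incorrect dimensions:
The right-hand side term mv

E has dimensions [L^2 M T^-2], but mv has dimensions [L M T^-1], so the term mv is dimensionally wrong for E.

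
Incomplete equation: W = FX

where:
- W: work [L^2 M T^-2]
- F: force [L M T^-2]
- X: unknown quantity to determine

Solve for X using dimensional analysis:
X = d (distance), dimensions [L]

W has dimensions [L^2 M T^-2]; the rest of the RHS (F) has dimensions [L M T^-2].
So X must have dimensions [L] — X = d (distance).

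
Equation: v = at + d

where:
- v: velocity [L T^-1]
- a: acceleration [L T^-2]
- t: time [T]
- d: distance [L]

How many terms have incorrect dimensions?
1

LHS v: [L T^-1]
- at: [L T^-1] ✓
- d: [L] ✗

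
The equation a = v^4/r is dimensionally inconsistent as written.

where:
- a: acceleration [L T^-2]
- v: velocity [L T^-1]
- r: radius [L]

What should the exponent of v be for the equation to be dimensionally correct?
The exponent of v should be 2: a = v^2/r

The LHS a has dimensions [L T^-2]; v has dimensions [L T^-1].
As written, the RHS v^4/r (exponent 4 on v) has dimensions [L^3 T^-4], which does not match.
With exponent 2, the RHS v^2/r has dimensions [L T^-2], matching the LHS.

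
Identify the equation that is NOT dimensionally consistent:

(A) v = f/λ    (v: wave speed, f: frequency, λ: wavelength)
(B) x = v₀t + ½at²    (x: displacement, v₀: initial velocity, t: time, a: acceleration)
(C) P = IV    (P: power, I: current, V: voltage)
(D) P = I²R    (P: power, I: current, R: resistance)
(A) v = f/λ

The equation (A) v = f/λ is dimensionally incorrect.

LHS (v): [L T^-1]
RHS (f/λ): [L^-1 T^-1] ✗

The dimensions do not match. The other three equations balance.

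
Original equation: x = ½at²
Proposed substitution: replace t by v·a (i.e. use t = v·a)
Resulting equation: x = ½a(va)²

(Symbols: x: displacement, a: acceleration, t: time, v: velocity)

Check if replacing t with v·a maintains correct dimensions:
No

[t] = [T] and [v·a] = [L^2 T^-3]. These differ, so the substitution replaces a quantity by one of different dimensions and the result x = ½a(va)² has LHS [L] vs RHS [L^5 T^-8] — inconsistent.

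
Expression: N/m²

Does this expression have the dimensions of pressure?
Yes

The expression N/m² has dimensions [L^-1 M T^-2], which is exactly pressure [L^-1 M T^-2].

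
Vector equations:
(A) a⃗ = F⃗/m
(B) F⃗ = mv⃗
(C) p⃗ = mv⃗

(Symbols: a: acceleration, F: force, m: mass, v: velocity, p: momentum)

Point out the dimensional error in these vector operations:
(B) F⃗ = mv⃗

(A) a⃗ = F⃗/m: LHS [L T^-2], RHS [L T^-2] ✓ — force (vector) divided by mass (scalar)
(B) F⃗ = mv⃗: LHS [L M T^-2], RHS [L M T^-1] ✗ — mass times velocity is momentum, not force; should be ma⃗
(C) p⃗ = mv⃗: LHS [L M T^-1], RHS [L M T^-1] ✓ — mass (scalar) times velocity (vector)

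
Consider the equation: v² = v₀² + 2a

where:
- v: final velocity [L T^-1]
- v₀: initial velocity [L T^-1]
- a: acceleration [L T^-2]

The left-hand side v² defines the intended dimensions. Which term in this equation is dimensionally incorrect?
The term 2a

Checking each RHS term against the LHS:
- v₀²: [L^2 T^-2] — matches v² [L^2 T^-2] ✓
- 2a: [L T^-2] — does NOT match v² [L^2 T^-2] ✗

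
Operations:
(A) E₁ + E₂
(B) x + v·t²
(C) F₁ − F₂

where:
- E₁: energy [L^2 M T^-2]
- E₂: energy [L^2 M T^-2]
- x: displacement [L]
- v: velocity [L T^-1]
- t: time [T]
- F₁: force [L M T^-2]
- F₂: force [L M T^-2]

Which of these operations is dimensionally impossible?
(B) x + v·t²

(A) E₁ + E₂: E₁ [L^2 M T^-2] and E₂ [L^2 M T^-2] — same dimensions ✓
(B) x + v·t²: x [L] and v·t² [L T] — different dimensions cannot be added/subtracted ✗
(C) F₁ − F₂: F₁ [L M T^-2] and F₂ [L M T^-2] — same dimensions ✓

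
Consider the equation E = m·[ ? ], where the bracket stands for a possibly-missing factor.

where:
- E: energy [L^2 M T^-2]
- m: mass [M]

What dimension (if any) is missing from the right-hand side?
[L^2 T^-2] — velocity squared (e.g. v²)

E has dimensions [L^2 M T^-2]; m has dimensions [M].
The bracketed factor must supply [L^2 M T^-2] / [M] = [L^2 T^-2].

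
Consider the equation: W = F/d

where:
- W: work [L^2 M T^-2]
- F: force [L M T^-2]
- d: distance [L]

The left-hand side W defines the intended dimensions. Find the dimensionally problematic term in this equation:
The right-hand side term F/d

W has dimensions [L^2 M T^-2], but F/d has dimensions [M T^-2], so the term F/d is dimensionally wrong for W.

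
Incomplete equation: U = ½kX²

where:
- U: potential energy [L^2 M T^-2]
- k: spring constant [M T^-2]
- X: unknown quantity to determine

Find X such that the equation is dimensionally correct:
X = x (displacement), dimensions [L]

U has dimensions [L^2 M T^-2]; the rest of the RHS (½k) has dimensions [M T^-2].
So X² must have dimensions [L^2], i.e. X has dimensions [L] — X = x (displacement).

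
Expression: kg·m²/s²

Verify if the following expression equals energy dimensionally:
Yes

The expression kg·m²/s² has dimensions [L^2 M T^-2], which is exactly energy [L^2 M T^-2].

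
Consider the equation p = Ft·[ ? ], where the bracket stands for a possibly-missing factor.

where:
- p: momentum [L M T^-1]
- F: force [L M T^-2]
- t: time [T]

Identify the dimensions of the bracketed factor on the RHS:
Nothing is missing — the bracketed factor must be dimensionless.

p has dimensions [L M T^-1] and Ft already has dimensions [L M T^-1], so p = Ft is dimensionally complete.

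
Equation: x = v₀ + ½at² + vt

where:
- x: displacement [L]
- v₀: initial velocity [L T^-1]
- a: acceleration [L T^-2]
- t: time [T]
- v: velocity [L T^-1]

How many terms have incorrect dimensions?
1

LHS x: [L]
- v₀: [L T^-1] ✗
- ½at²: [L] ✓
- vt: [L] ✓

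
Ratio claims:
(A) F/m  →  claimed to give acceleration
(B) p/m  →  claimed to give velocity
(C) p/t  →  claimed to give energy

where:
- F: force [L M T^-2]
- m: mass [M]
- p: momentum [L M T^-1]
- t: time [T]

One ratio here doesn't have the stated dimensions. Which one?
(C) p/t does not give energy

(A) F/m: [L T^-2] = acceleration [L T^-2] ✓
(B) p/m: [L T^-1] = velocity [L T^-1] ✓
(C) p/t: [L M T^-2] ≠ energy [L^2 M T^-2] ✗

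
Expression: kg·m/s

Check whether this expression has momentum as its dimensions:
Yes

The expression kg·m/s has dimensions [L M T^-1], which is exactly momentum [L M T^-1].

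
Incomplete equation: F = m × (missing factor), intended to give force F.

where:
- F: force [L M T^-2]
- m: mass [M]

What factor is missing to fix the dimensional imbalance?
a (acceleration), dimensions [L T^-2]

F has dimensions [L M T^-2] and m has dimensions [M].
The missing factor must have dimensions [L M T^-2] / [M] = [L T^-2], i.e. acceleration (a).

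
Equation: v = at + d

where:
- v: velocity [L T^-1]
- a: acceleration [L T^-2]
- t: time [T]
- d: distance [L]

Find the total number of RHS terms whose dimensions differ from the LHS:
1

LHS v: [L T^-1]
- at: [L T^-1] ✓
- d: [L] ✗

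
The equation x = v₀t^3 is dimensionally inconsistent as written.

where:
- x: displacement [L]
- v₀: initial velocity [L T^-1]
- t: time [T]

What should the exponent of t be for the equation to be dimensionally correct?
The exponent of t should be 1: x = v₀t

The LHS x has dimensions [L]; t has dimensions [T].
As written, the RHS v₀t^3 (exponent 3 on t) has dimensions [L T^2], which does not match.
With exponent 1, the RHS v₀t has dimensions [L], matching the LHS.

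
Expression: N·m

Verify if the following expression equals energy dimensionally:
Yes

The expression N·m has dimensions [L^2 M T^-2], which is exactly energy [L^2 M T^-2].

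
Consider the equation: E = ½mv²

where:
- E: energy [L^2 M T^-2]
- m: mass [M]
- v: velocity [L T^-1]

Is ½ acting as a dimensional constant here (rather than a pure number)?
No

E has dimensions [L^2 M T^-2] and mv² already has dimensions [L^2 M T^-2], so the equation balances without ½ contributing any dimensions. ½ is a pure (dimensionless) number; changing or removing it would not affect dimensional consistency.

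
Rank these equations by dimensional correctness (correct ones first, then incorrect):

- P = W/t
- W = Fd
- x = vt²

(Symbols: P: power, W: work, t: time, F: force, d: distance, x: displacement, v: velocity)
Dimensionally correct: P = W/t, W = Fd
Dimensionally incorrect: x = vt²
Ordered (correct first, then incorrect): P = W/t, W = Fd, x = vt²

- P = W/t: LHS [L^2 M T^-3], RHS [L^2 M T^-3] → correct ✓
- W = Fd: LHS [L^2 M T^-2], RHS [L^2 M T^-2] → correct ✓
- x = vt²: LHS [L], RHS [L T] → incorrect ✗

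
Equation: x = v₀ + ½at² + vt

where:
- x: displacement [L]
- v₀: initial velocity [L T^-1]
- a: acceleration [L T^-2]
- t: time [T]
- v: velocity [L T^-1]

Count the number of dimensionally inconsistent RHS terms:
1

LHS x: [L]
- v₀: [L T^-1] ✗
- ½at²: [L] ✓
- vt: [L] ✓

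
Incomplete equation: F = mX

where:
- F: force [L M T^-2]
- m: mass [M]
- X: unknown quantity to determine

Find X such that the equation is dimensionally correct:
X = a (acceleration), dimensions [L T^-2]

F has dimensions [L M T^-2]; the rest of the RHS (m) has dimensions [M].
So X must have dimensions [L T^-2] — X = a (acceleration).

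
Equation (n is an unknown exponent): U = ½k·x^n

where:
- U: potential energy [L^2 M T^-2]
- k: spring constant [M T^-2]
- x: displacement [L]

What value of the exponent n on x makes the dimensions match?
n = 2

U has dimensions [L^2 M T^-2]; x has dimensions [L].
The rest of the RHS has dimensions [M T^-2], so x^n must supply [L^2].
With n = 2: ½k·x^2 has dimensions [L^2 M T^-2], matching the LHS ✓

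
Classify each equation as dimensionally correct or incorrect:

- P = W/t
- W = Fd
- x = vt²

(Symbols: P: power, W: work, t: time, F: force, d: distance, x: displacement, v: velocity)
Dimensionally correct: P = W/t, W = Fd
Dimensionally incorrect: x = vt²
Ordered (correct first, then incorrect): P = W/t, W = Fd, x = vt²

- P = W/t: LHS [L^2 M T^-3], RHS [L^2 M T^-3] → correct ✓
- W = Fd: LHS [L^2 M T^-2], RHS [L^2 M T^-2] → correct ✓
- x = vt²: LHS [L], RHS [L T] → incorrect ✗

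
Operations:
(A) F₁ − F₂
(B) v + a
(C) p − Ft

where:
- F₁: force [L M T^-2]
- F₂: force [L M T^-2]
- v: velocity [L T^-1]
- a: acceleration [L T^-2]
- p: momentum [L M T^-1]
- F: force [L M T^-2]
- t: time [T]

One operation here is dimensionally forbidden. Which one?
(B) v + a

(A) F₁ − F₂: F₁ [L M T^-2] and F₂ [L M T^-2] — same dimensions ✓
(B) v + a: v [L T^-1] and a [L T^-2] — different dimensions cannot be added/subtracted ✗
(C) p − Ft: p [L M T^-1] and Ft [L M T^-1] — same dimensions ✓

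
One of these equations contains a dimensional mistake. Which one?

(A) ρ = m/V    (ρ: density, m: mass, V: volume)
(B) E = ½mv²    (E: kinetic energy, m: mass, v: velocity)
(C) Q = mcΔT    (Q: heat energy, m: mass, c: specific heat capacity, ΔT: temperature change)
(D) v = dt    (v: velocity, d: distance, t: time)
(D) v = dt

The equation (D) v = dt is dimensionally incorrect.

LHS (v): [L T^-1]
RHS (dt): [L T] ✗

The dimensions do not match. The other three equations balance.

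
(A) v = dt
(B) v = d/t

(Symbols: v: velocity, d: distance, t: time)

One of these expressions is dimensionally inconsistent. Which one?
(A)

(A) v = dt: LHS [L T^-1], RHS [L T] ✗
(B) v = d/t: LHS [L T^-1], RHS [L T^-1] ✓

Expression (A) v = dt is dimensionally incorrect.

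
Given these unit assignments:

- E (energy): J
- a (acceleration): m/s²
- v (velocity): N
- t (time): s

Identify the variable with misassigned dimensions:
v

The variable v (velocity) should have units m/s, not N.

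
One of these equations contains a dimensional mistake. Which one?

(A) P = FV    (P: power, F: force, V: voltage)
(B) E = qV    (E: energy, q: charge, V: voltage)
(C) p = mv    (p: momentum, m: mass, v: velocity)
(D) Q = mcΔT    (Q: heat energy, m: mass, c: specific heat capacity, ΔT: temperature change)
(A) P = FV

The equation (A) P = FV is dimensionally incorrect.

LHS (P): [L^2 M T^-3]
RHS (FV): [I^-1 L^3 M^2 T^-5] ✗

The dimensions do not match. The other three equations balance.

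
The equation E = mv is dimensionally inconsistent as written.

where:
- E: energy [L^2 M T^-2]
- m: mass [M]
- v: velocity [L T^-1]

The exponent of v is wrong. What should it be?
The exponent of v should be 2: E = mv^2

The LHS E has dimensions [L^2 M T^-2]; v has dimensions [L T^-1].
As written, the RHS mv (exponent 1 on v) has dimensions [L M T^-1], which does not match.
With exponent 2, the RHS mv^2 has dimensions [L^2 M T^-2], matching the LHS.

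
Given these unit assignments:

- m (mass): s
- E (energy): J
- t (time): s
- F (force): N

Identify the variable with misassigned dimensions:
m

The variable m (mass) should have units kg, not s.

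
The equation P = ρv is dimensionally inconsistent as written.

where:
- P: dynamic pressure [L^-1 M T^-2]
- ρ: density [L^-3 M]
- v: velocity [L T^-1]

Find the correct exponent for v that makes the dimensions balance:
The exponent of v should be 2: P = ρv^2

The LHS P has dimensions [L^-1 M T^-2]; v has dimensions [L T^-1].
As written, the RHS ρv (exponent 1 on v) has dimensions [L^-2 M T^-1], which does not match.
With exponent 2, the RHS ρv^2 has dimensions [L^-1 M T^-2], matching the LHS.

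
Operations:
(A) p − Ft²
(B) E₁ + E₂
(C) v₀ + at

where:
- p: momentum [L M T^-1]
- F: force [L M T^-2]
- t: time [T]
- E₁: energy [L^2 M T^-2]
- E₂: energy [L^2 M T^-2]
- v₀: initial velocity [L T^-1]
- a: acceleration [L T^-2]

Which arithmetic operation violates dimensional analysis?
(A) p − Ft²

(A) p − Ft²: p [L M T^-1] and Ft² [L M] — different dimensions cannot be added/subtracted ✗
(B) E₁ + E₂: E₁ [L^2 M T^-2] and E₂ [L^2 M T^-2] — same dimensions ✓
(C) v₀ + at: v₀ [L T^-1] and at [L T^-1] — same dimensions ✓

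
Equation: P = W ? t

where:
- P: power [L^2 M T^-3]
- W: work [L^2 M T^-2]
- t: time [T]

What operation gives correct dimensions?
division (÷): P = W ÷ t

P [L^2 M T^-3]; W [L^2 M T^-2]; t [T].
W × t → [L^2 M T^-1] ✗
W ÷ t → [L^2 M T^-3] ✓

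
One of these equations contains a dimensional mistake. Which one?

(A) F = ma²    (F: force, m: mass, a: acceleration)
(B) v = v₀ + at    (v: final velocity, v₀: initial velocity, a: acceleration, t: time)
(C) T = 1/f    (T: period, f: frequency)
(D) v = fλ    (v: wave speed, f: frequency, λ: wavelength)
(A) F = ma²

The equation (A) F = ma² is dimensionally incorrect.

LHS (F): [L M T^-2]
RHS (ma²): [L^2 M T^-4] ✗

The dimensions do not match. The other three equations balance.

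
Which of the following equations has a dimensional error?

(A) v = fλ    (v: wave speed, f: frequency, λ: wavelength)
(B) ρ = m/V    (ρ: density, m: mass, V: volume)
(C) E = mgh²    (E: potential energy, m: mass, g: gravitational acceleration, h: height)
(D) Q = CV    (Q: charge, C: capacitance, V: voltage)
(C) E = mgh²

The equation (C) E = mgh² is dimensionally incorrect.

LHS (E): [L^2 M T^-2]
RHS (mgh²): [L^3 M T^-2] ✗

The dimensions do not match. The other three equations balance.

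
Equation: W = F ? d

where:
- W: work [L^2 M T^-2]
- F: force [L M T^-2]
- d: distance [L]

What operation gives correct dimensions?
multiplication (×): W = F × d

W [L^2 M T^-2]; F [L M T^-2]; d [L].
F × d → [L^2 M T^-2] ✓
F ÷ d → [M T^-2] ✗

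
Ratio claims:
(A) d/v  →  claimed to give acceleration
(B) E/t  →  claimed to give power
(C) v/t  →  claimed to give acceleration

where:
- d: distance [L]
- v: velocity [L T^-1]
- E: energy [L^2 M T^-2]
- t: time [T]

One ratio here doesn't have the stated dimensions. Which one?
(A) d/v does not give acceleration

(A) d/v: [T] ≠ acceleration [L T^-2] ✗
(B) E/t: [L^2 M T^-3] = power [L^2 M T^-3] ✓
(C) v/t: [L T^-2] = acceleration [L T^-2] ✓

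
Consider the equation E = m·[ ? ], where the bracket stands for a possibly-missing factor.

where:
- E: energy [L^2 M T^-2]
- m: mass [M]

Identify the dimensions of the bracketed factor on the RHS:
[L^2 T^-2] — velocity squared (e.g. v²)

E has dimensions [L^2 M T^-2]; m has dimensions [M].
The bracketed factor must supply [L^2 M T^-2] / [M] = [L^2 T^-2].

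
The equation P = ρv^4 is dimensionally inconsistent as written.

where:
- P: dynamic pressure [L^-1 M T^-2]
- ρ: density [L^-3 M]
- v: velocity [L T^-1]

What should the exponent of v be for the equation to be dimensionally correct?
The exponent of v should be 2: P = ρv^2

The LHS P has dimensions [L^-1 M T^-2]; v has dimensions [L T^-1].
As written, the RHS ρv^4 (exponent 4 on v) has dimensions [L M T^-4], which does not match.
With exponent 2, the RHS ρv^2 has dimensions [L^-1 M T^-2], matching the LHS.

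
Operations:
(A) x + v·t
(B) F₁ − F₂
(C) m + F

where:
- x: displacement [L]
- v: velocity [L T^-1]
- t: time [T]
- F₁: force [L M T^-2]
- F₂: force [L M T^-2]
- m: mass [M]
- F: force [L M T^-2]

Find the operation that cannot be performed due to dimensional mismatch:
(C) m + F

(A) x + v·t: x [L] and v·t [L] — same dimensions ✓
(B) F₁ − F₂: F₁ [L M T^-2] and F₂ [L M T^-2] — same dimensions ✓
(C) m + F: m [M] and F [L M T^-2] — different dimensions cannot be added/subtracted ✗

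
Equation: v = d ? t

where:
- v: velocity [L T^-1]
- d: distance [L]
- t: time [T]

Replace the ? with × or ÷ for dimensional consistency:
division (÷): v = d ÷ t

v [L T^-1]; d [L]; t [T].
d × t → [L T] ✗
d ÷ t → [L T^-1] ✓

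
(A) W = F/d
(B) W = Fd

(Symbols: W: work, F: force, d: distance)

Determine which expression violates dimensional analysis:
(A)

(A) W = F/d: LHS [L^2 M T^-2], RHS [M T^-2] ✗
(B) W = Fd: LHS [L^2 M T^-2], RHS [L^2 M T^-2] ✓

Expression (A) W = F/d is dimensionally incorrect.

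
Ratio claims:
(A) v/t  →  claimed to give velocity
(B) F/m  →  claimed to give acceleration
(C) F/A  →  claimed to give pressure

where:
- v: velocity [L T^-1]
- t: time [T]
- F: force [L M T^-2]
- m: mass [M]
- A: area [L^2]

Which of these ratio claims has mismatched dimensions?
(A) v/t does not give velocity

(A) v/t: [L T^-2] ≠ velocity [L T^-1] ✗
(B) F/m: [L T^-2] = acceleration [L T^-2] ✓
(C) F/A: [L^-1 M T^-2] = pressure [L^-1 M T^-2] ✓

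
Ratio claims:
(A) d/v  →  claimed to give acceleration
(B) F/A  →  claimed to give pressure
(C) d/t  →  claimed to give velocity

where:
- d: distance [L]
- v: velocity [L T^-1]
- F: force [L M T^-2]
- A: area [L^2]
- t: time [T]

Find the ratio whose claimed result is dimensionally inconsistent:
(A) d/v does not give acceleration

(A) d/v: [T] ≠ acceleration [L T^-2] ✗
(B) F/A: [L^-1 M T^-2] = pressure [L^-1 M T^-2] ✓
(C) d/t: [L T^-1] = velocity [L T^-1] ✓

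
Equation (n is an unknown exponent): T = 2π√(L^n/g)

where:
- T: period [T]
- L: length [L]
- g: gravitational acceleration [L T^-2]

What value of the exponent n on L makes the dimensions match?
n = 1

T has dimensions [T]; L has dimensions [L].
With n = 1: 2π√(L^1/g) has dimensions [T], matching the LHS ✓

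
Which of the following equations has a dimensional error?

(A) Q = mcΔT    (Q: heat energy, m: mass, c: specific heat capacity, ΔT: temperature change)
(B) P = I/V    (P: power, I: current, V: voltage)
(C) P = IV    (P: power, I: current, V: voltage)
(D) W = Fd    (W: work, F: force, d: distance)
(B) P = I/V

The equation (B) P = I/V is dimensionally incorrect.

LHS (P): [L^2 M T^-3]
RHS (I/V): [I^2 L^-2 M^-1 T^3] ✗

The dimensions do not match. The other three equations balance.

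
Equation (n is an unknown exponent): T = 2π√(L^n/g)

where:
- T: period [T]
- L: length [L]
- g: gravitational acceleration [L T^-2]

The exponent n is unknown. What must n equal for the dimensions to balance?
n = 1

T has dimensions [T]; L has dimensions [L].
With n = 1: 2π√(L^1/g) has dimensions [T], matching the LHS ✓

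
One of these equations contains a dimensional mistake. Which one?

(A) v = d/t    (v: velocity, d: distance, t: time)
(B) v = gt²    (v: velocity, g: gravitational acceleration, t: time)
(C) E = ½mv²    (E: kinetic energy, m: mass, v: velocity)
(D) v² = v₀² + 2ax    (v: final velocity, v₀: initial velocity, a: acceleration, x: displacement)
(B) v = gt²

The equation (B) v = gt² is dimensionally incorrect.

LHS (v): [L T^-1]
RHS (gt²): [L] ✗

The dimensions do not match. The other three equations balance.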